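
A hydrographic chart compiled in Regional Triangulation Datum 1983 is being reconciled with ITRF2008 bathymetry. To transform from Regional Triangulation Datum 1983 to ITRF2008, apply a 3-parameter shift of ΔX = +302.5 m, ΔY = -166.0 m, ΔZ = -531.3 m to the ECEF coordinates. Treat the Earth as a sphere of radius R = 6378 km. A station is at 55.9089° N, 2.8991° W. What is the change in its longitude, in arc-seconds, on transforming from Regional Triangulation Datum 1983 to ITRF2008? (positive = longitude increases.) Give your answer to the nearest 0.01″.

sin φ = 0.828147, cos φ = 0.560510, sin λ = -0.050577, cos λ = 0.998720.
East component: ΔE = −sin λ·ΔX + cos λ·ΔY = −(-0.050577)(302.5) + (0.998720)(-166.0) = -150.49 m.
1° of latitude spans πR/180 = 111317 m; at latitude φ, 1° of longitude spans that × cos φ = 62394.4 m, so Δλ = -150.49 / 62394.4 × 3600 = -8.683″.

Δλ = -8.68″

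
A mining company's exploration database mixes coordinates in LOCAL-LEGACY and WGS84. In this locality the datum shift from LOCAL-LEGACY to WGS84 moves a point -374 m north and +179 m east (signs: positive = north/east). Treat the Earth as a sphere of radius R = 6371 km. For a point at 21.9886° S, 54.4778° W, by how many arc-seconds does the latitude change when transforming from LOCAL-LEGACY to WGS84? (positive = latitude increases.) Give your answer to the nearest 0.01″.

Δφ = -12.11″

On a sphere of radius R, 1 rad of latitude = R, so Δφ = ΔN / R = -374.0 / 6371000 = -5.8704e-05 rad = -12.108″.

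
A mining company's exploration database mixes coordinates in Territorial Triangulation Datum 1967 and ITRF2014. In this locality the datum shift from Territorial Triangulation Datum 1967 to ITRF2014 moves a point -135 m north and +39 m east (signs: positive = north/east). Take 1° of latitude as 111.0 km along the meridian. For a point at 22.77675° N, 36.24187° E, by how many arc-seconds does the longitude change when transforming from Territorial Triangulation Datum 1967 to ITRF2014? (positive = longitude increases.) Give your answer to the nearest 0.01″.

Δλ = 1.37″

At latitude 22.77675°, cos φ = 0.922020.
1° of longitude at this latitude = 111.0 × cos φ = 102.34 km, so Δλ = 39.0 / 102344.3 = 0.0003811° = 1.372″.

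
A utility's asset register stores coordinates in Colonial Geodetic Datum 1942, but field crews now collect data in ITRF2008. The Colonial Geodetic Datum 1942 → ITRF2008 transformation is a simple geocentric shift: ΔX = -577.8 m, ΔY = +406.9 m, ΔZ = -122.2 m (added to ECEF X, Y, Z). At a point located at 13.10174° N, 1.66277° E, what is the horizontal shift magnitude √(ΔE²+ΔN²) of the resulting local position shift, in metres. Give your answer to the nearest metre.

424 m

At φ = 13.10174°, λ = 1.66277°: sin φ = 0.226681, cos φ = 0.973969, sin λ = 0.029017, cos λ = 0.999579.
ΔE = −sin λ·ΔX + cos λ·ΔY = −(0.029017)·(-577.8) + (0.999579)·(406.9) = 423.49 m.
ΔN = −sin φ cos λ·ΔX − sin φ sin λ·ΔY + cos φ·ΔZ = −(0.226681)(0.999579)(-577.8) − (0.226681)(0.029017)(406.9) + (0.973969)(-122.2) = 9.23 m.
Horizontal magnitude = √(ΔE² + ΔN²) = √(423.49² + 9.23²) = 423.60 m.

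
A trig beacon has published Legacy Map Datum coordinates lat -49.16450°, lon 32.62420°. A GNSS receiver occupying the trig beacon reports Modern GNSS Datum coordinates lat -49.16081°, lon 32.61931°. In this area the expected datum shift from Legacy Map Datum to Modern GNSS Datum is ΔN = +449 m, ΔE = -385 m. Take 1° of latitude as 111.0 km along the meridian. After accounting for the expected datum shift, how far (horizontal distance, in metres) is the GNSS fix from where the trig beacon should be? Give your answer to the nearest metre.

Observed coordinate differences: Δφ = +0.00369°, Δλ = -0.00489°.
Converting to metres (1° lat = 111000 m, cos φ = 0.653890): observed ΔN = 409.6 m, observed ΔE = -354.9 m.
Subtracting the expected shift leaves a residual of 409.6 − (449) = -39.4 m north and -354.9 − (-385) = 30.1 m east.
Residual distance = √((-39.4)² + 30.1²) = 49.6 m.

50 m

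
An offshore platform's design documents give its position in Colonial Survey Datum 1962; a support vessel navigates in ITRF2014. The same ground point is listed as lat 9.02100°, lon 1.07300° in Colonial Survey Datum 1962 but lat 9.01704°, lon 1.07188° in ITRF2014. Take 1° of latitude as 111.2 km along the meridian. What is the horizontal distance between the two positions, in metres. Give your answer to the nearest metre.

457 m

Δφ = 9.01704° − 9.02100° = -0.00396°; Δλ = 1.07188° − 1.07300° = -0.00112°.
ΔN = Δφ × 111200 = -440.4 m; ΔE = Δλ × 111200 × cos(9.02100°) = -0.00112 × 111200 × 0.987631 = -123.0 m.
Distance = √(ΔE² + ΔN²) = √((-123.0)² + (-440.4)²) = 457.2 m.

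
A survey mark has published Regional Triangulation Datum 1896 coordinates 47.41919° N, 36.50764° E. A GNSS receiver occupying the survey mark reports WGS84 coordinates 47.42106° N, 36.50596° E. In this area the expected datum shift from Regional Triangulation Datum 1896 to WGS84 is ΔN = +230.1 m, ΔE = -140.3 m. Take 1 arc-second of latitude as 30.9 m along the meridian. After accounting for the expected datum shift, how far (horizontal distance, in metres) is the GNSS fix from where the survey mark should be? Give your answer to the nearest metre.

26 m

Observed coordinate differences: Δφ = +0.00187°, Δλ = -0.00168°.
Converting to metres (1° lat = 111240 m, cos φ = 0.676629): observed ΔN = 208.0 m, observed ΔE = -126.5 m.
Subtracting the expected shift leaves a residual of 208.0 − (230.1) = -22.1 m north and -126.5 − (-140.3) = 13.8 m east.
Residual distance = √((-22.1)² + 13.8²) = 26.1 m.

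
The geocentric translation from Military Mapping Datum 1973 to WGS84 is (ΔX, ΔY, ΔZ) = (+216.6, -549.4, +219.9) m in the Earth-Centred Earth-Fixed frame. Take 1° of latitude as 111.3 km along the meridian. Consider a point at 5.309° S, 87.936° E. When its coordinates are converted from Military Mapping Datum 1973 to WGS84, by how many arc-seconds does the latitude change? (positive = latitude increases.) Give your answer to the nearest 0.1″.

Δφ = 5.5″

sin φ = -0.092527, cos φ = 0.995710, sin λ = 0.999351, cos λ = 0.036016.
North component: ΔN = −sin φ cos λ·ΔX − sin φ sin λ·ΔY + cos φ·ΔZ = −(-0.092527)(0.036016)(216.6) − (-0.092527)(0.999351)(-549.4) + (0.995710)(219.9) = 168.88 m.
1° of latitude spans 111300 m, so Δφ = 168.88 / 111300 × 3600 = 5.462″.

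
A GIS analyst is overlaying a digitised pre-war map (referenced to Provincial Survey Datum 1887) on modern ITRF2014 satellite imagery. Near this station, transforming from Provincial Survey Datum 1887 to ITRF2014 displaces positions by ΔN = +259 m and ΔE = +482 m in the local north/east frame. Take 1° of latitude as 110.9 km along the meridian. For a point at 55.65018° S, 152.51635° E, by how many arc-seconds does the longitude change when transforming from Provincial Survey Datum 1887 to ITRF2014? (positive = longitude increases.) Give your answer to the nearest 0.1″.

Δλ = 27.7″

At latitude -55.65018°, cos φ = 0.564244.
1° of longitude at this latitude = 110.9 × cos φ = 62.57 km, so Δλ = 482.0 / 62574.7 = 0.0077028° = 27.730″.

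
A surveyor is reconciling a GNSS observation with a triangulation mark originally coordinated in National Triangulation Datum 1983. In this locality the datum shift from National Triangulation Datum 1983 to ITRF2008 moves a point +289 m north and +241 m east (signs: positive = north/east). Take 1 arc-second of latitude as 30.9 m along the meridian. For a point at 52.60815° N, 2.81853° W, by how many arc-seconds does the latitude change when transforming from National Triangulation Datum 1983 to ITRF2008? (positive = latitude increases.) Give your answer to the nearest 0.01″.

Δφ = 9.35″

1″ of latitude = 30.90 m, so Δφ = 289.0 / 30.90 = 9.353″.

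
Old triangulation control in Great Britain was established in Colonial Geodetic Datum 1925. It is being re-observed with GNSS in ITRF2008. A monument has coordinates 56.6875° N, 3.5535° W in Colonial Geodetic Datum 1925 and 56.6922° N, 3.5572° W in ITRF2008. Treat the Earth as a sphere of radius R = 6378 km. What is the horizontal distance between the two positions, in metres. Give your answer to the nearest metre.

Δφ = 56.6922° − 56.6875° = +0.0047°; Δλ = -3.5572° − -3.5535° = -0.0037°.
1° along a meridian = πR/180 = 111317 m.
ΔN = Δφ × 111317 = 523.2 m; ΔE = Δλ × 111317 × cos(56.6875°) = -0.0037 × 111317 × 0.549205 = -226.2 m.
Distance = √(ΔE² + ΔN²) = √((-226.2)² + 523.2²) = 570.0 m.

570 m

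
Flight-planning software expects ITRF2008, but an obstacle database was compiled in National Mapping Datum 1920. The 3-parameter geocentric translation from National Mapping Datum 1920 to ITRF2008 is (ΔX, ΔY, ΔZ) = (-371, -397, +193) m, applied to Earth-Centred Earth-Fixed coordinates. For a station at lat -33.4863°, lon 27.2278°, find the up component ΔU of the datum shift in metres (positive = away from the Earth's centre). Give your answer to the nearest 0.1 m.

The local up (radial) axis is (cos φ cos λ, cos φ sin λ, sin φ), giving ΔU = -275.135 − 151.490 − 106.485 = -533.11 m.

ΔU = -533.1 m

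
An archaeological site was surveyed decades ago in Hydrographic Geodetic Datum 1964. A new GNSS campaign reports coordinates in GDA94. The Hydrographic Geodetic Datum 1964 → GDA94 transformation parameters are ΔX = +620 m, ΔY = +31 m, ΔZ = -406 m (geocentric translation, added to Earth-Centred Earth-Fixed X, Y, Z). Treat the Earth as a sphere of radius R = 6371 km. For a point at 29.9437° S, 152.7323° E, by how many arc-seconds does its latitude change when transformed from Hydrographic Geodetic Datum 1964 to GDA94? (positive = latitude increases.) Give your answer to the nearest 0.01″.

Δφ = -20.07″

sin φ = -0.499149, cos φ = 0.866516, sin λ = 0.458149, cos λ = -0.888876.
North component: ΔN = −sin φ cos λ·ΔX − sin φ sin λ·ΔY + cos φ·ΔZ = −(-0.499149)(-0.888876)(620) − (-0.499149)(0.458149)(31) + (0.866516)(-406) = -619.80 m.
1° of latitude spans πR/180 = 111195 m, so Δφ = -619.80 / 111195 × 3600 = -20.066″.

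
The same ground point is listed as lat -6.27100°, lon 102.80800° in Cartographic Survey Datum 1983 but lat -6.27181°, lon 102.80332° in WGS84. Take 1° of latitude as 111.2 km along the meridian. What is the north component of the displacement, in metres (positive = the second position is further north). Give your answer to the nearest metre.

Δφ = -6.27181° − -6.27100° = -0.00081°; Δλ = 102.80332° − 102.80800° = -0.00468°.
ΔN = Δφ × 111200 = -90.1 m; ΔE = Δλ × 111200 × cos(-6.27100°) = -0.00468 × 111200 × 0.994016 = -517.3 m.

ΔN = -90 m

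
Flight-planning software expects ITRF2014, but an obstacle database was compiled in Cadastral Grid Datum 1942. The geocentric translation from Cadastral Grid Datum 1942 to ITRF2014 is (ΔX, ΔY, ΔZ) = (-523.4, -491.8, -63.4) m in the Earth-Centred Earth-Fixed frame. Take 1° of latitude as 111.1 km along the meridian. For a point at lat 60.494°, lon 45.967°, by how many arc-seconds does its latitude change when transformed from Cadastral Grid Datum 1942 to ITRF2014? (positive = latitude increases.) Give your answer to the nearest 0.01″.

sin φ = 0.870304, cos φ = 0.492515, sin λ = 0.718940, cos λ = 0.695073.
North component: ΔN = −sin φ cos λ·ΔX − sin φ sin λ·ΔY + cos φ·ΔZ = −(0.870304)(0.695073)(-523.4) − (0.870304)(0.718940)(-491.8) + (0.492515)(-63.4) = 593.11 m.
1° of latitude spans 111100 m, so Δφ = 593.11 / 111100 × 3600 = 19.219″.

Δφ = 19.22″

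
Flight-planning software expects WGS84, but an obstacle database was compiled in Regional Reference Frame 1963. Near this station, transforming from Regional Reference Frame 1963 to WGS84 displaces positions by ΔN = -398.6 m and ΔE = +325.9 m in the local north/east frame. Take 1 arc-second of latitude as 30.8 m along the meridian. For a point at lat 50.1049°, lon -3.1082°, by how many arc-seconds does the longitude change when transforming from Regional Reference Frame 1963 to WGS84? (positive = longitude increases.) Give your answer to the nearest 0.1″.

At latitude 50.1049°, cos φ = 0.641384.
1″ of longitude at this latitude = 30.80 × cos φ = 19.7546 m, so Δλ = 325.9 / 19.7546 = 16.497″.

Δλ = 16.5″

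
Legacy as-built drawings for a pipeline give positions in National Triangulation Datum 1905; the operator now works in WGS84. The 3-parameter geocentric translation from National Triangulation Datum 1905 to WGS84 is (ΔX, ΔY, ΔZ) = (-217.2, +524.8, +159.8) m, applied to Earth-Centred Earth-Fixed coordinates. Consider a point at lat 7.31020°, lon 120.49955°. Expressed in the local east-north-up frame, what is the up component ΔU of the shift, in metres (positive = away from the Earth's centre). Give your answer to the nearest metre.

ΔU = 578 m

The local up (radial) axis is (cos φ cos λ, cos φ sin λ, sin φ), giving ΔU = 109.340 + 448.510 + 20.333 = 578.18 m.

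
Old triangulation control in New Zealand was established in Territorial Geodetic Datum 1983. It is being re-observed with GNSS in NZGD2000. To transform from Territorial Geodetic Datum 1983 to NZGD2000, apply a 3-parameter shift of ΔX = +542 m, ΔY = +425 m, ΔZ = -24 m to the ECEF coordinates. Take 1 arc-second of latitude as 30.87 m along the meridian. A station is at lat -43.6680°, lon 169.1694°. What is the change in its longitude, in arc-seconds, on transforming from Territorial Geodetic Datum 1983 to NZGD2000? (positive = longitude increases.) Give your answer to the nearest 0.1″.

Δλ = -23.3″

sin φ = -0.690479, cos φ = 0.723353, sin λ = 0.187906, cos λ = -0.982187.
East component: ΔE = −sin λ·ΔX + cos λ·ΔY = −(0.187906)(542) + (-0.982187)(425) = -519.27 m.
1° of latitude spans 3600 × 30.87 = 111132 m; at latitude φ, 1° of longitude spans that × cos φ = 80387.7 m, so Δλ = -519.27 / 80387.7 × 3600 = -23.255″.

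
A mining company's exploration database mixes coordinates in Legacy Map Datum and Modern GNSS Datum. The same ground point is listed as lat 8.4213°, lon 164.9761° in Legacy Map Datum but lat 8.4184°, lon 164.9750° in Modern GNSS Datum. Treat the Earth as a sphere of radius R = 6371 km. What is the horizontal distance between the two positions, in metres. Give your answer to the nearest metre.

Δφ = 8.4184° − 8.4213° = -0.0029°; Δλ = 164.9750° − 164.9761° = -0.0011°.
1° along a meridian = πR/180 = 111195 m.
ΔN = Δφ × 111195 = -322.5 m; ΔE = Δλ × 111195 × cos(8.4213°) = -0.0011 × 111195 × 0.989218 = -121.0 m.
Distance = √(ΔE² + ΔN²) = √((-121.0)² + (-322.5)²) = 344.4 m.

344 m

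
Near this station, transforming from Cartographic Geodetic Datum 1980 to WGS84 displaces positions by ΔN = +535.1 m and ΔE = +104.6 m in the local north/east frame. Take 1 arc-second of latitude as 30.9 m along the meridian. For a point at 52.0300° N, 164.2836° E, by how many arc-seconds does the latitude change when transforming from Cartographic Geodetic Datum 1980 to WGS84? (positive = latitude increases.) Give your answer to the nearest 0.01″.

Δφ = 17.32″

1″ of latitude = 30.90 m, so Δφ = 535.1 / 30.90 = 17.317″.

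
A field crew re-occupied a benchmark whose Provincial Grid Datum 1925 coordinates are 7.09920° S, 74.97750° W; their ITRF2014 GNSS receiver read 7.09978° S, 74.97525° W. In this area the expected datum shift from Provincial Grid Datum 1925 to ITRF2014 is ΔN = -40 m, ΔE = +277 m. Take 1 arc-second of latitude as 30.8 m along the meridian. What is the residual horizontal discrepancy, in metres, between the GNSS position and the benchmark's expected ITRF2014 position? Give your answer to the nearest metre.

38 m

Observed coordinate differences: Δφ = -0.00058°, Δλ = +0.00225°.
Converting to metres (1° lat = 110880 m, cos φ = 0.992334): observed ΔN = -64.3 m, observed ΔE = 247.6 m.
Subtracting the expected shift leaves a residual of -64.3 − (-40) = -24.3 m north and 247.6 − (277) = -29.4 m east.
Residual distance = √((-24.3)² + (-29.4)²) = 38.2 m.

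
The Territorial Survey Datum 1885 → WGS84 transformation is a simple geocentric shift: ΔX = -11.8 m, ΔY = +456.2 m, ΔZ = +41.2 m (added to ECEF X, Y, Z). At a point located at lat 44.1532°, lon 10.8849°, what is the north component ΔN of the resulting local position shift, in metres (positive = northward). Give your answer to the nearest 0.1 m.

The local north axis is (−sin φ cos λ, −sin φ sin λ, cos φ), giving ΔN = 8.072 − 60.008 + 29.560 = -22.38 m.

ΔN = -22.4 m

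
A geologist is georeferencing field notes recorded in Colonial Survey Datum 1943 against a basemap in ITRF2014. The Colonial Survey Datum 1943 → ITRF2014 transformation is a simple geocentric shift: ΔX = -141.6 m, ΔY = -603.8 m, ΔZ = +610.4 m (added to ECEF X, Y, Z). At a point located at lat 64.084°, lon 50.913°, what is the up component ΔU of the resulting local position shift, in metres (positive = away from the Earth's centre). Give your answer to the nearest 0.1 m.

ΔU = 305.2 m

At φ = 64.084°, λ = 50.913°: sin φ = 0.899436, cos φ = 0.437053, sin λ = 0.776189, cos λ = 0.630500.
ΔU = cos φ cos λ·ΔX + cos φ sin λ·ΔY + sin φ·ΔZ = (0.437053)(0.630500)(-141.6) + (0.437053)(0.776189)(-603.8) + (0.899436)(610.4) = 305.17 m.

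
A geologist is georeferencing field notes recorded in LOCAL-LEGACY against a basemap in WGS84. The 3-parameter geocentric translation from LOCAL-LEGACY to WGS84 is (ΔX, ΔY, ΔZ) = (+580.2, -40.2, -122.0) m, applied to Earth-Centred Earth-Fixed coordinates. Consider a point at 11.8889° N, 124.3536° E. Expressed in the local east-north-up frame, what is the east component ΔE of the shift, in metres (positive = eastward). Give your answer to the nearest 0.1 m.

ΔE = -456.3 m

At φ = 11.8889°, λ = 124.3536°: sin φ = 0.206015, cos φ = 0.978549, sin λ = 0.825571, cos λ = -0.564299.
ΔE = −sin λ·ΔX + cos λ·ΔY = −(0.825571)·(580.2) + (-0.564299)·(-40.2) = -456.31 m.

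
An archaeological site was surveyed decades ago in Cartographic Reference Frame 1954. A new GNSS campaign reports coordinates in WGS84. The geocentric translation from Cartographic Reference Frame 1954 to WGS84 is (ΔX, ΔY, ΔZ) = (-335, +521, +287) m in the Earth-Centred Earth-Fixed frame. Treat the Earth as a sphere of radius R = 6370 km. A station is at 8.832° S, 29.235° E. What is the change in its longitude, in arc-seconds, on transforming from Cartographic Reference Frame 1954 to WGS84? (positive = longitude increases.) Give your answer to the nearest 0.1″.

sin φ = -0.153538, cos φ = 0.988143, sin λ = 0.488393, cos λ = 0.872624.
East component: ΔE = −sin λ·ΔX + cos λ·ΔY = −(0.488393)(-335) + (0.872624)(521) = 618.25 m.
1° of latitude spans πR/180 = 111177 m; at latitude φ, 1° of longitude spans that × cos φ = 109859.2 m, so Δλ = 618.25 / 109859.2 × 3600 = 20.260″.

Δλ = 20.3″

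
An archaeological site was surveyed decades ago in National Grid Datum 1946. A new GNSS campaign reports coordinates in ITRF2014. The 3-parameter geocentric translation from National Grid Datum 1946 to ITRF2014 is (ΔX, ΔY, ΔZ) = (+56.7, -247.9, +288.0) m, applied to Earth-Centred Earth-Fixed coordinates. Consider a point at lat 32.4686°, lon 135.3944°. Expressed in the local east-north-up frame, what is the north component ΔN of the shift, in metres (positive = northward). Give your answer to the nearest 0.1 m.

At φ = 32.4686°, λ = 135.3944°: sin φ = 0.536837, cos φ = 0.843686, sin λ = 0.702223, cos λ = -0.711957.
ΔN = −sin φ cos λ·ΔX − sin φ sin λ·ΔY + cos φ·ΔZ = −(0.536837)(-0.711957)(56.7) − (0.536837)(0.702223)(-247.9) + (0.843686)(288.0) = 358.11 m.

ΔN = 358.1 m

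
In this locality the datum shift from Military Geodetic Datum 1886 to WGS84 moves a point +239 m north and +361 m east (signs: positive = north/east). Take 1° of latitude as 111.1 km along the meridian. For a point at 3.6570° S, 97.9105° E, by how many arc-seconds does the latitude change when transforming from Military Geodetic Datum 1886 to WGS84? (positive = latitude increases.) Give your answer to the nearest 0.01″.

Δφ = 7.74″

1° of latitude = 111.1 km, so Δφ = 239.0 / 111100 = 0.0021512° = 7.744″.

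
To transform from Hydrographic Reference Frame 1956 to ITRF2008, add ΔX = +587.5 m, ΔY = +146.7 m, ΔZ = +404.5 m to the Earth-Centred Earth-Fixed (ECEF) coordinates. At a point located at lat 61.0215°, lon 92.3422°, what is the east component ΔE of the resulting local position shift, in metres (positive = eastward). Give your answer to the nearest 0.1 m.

ΔE = -593.0 m

At φ = 61.0215°, λ = 92.3422°: sin φ = 0.874802, cos φ = 0.484481, sin λ = 0.999165, cos λ = -0.040868.
ΔE = −sin λ·ΔX + cos λ·ΔY = −(0.999165)·(587.5) + (-0.040868)·(146.7) = -593.00 m.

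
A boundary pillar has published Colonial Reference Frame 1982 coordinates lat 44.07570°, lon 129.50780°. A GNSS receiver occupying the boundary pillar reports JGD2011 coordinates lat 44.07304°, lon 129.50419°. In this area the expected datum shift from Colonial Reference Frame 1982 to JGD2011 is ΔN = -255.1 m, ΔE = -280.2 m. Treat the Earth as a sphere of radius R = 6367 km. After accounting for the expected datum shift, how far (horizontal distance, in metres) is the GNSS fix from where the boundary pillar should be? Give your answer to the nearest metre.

41 m

Observed coordinate differences: Δφ = -0.00266°, Δλ = -0.00361°.
Converting to metres (1° lat = 111125 m, cos φ = 0.718421): observed ΔN = -295.6 m, observed ΔE = -288.2 m.
Subtracting the expected shift leaves a residual of -295.6 − (-255.1) = -40.5 m north and -288.2 − (-280.2) = -8.0 m east.
Residual distance = √((-40.5)² + (-8.0)²) = 41.3 m.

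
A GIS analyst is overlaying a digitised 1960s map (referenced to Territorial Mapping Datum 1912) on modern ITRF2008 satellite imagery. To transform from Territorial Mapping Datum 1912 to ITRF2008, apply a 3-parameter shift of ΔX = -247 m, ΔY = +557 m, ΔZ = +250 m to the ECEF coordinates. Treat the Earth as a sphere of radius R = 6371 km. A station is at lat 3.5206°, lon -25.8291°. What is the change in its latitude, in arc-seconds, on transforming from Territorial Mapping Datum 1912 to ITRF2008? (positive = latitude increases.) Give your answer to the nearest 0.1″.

sin φ = 0.061407, cos φ = 0.998113, sin λ = -0.435688, cos λ = 0.900098.
North component: ΔN = −sin φ cos λ·ΔX − sin φ sin λ·ΔY + cos φ·ΔZ = −(0.061407)(0.900098)(-247) − (0.061407)(-0.435688)(557) + (0.998113)(250) = 278.08 m.
1° of latitude spans πR/180 = 111195 m, so Δφ = 278.08 / 111195 × 3600 = 9.003″.

Δφ = 9.0″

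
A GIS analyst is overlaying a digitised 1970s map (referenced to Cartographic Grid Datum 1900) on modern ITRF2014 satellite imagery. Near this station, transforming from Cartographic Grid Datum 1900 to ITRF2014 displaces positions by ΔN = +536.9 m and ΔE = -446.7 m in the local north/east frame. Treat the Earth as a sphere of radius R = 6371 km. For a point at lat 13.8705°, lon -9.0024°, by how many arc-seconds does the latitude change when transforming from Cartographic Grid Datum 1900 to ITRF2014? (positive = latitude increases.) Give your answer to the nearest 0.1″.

On a sphere of radius R, 1 rad of latitude = R, so Δφ = ΔN / R = 536.9 / 6371000 = 8.4272e-05 rad = 17.382″.

Δφ = 17.4″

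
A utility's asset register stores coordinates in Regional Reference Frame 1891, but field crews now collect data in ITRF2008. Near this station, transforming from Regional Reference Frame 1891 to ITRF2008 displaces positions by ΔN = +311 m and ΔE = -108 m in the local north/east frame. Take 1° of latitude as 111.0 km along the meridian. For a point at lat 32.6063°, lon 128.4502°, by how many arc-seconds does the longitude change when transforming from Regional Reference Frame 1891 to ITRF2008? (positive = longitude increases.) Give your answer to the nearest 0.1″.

At latitude 32.6063°, cos φ = 0.842393.
1° of longitude at this latitude = 111.0 × cos φ = 93.51 km, so Δλ = -108.0 / 93505.6 = -0.0011550° = -4.158″.

Δλ = -4.2″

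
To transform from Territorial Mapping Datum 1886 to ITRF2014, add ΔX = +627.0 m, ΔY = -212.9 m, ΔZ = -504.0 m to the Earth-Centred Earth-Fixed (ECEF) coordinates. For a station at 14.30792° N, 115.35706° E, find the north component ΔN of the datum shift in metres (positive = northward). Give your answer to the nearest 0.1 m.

At φ = 14.30792°, λ = 115.35706°: sin φ = 0.247133, cos φ = 0.968982, sin λ = 0.903657, cos λ = -0.428258.
ΔN = −sin φ cos λ·ΔX − sin φ sin λ·ΔY + cos φ·ΔZ = −(0.247133)(-0.428258)(627.0) − (0.247133)(0.903657)(-212.9) + (0.968982)(-504.0) = -374.46 m.

ΔN = -374.5 m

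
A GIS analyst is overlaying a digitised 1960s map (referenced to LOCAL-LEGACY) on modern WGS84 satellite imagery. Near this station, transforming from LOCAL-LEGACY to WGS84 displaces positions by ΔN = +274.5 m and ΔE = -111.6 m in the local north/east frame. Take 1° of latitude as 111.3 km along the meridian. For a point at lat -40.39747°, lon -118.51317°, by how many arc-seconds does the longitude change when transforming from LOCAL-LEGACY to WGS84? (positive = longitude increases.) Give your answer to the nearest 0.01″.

At latitude -40.39747°, cos φ = 0.761567.
1° of longitude at this latitude = 111.3 × cos φ = 84.76 km, so Δλ = -111.6 / 84762.4 = -0.0013166° = -4.740″.

Δλ = -4.74″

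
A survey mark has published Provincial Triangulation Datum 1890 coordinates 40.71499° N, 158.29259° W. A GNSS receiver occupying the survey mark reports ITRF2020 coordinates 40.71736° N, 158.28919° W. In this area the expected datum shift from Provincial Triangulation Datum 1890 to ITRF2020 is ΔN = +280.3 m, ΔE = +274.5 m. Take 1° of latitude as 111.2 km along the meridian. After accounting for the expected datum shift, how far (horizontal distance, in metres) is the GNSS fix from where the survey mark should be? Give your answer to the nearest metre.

Observed coordinate differences: Δφ = +0.00237°, Δλ = +0.00340°.
Converting to metres (1° lat = 111200 m, cos φ = 0.757964): observed ΔN = 263.5 m, observed ΔE = 286.6 m.
Subtracting the expected shift leaves a residual of 263.5 − (280.3) = -16.8 m north and 286.6 − (274.5) = 12.1 m east.
Residual distance = √((-16.8)² + 12.1²) = 20.7 m.

21 m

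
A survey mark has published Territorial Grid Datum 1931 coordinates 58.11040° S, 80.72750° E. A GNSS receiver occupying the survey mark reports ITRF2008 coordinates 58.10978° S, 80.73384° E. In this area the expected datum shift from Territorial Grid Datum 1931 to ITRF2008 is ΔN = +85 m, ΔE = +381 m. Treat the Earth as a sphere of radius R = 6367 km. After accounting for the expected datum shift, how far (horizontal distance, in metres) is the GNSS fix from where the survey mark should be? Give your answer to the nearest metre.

Observed coordinate differences: Δφ = +0.00062°, Δλ = +0.00634°.
Converting to metres (1° lat = 111125 m, cos φ = 0.528284): observed ΔN = 68.9 m, observed ΔE = 372.2 m.
Subtracting the expected shift leaves a residual of 68.9 − (85) = -16.1 m north and 372.2 − (381) = -8.8 m east.
Residual distance = √((-16.1)² + (-8.8)²) = 18.4 m.

18 m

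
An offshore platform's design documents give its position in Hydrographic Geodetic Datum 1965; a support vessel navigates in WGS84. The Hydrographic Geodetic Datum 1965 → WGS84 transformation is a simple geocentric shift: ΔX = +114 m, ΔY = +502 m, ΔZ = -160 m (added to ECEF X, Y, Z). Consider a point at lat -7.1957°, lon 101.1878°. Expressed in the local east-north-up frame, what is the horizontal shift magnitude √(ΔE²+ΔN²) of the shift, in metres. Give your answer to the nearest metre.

At φ = -7.1957°, λ = 101.1878°: sin φ = -0.125259, cos φ = 0.992124, sin λ = 0.980996, cos λ = -0.194025.
ΔE = −sin λ·ΔX + cos λ·ΔY = −(0.980996)·(114) + (-0.194025)·(502) = -209.23 m.
ΔN = −sin φ cos λ·ΔX − sin φ sin λ·ΔY + cos φ·ΔZ = −(-0.125259)(-0.194025)(114) − (-0.125259)(0.980996)(502) + (0.992124)(-160) = -99.83 m.
Horizontal magnitude = √(ΔE² + ΔN²) = √((-209.23)² + (-99.83)²) = 231.83 m.

232 m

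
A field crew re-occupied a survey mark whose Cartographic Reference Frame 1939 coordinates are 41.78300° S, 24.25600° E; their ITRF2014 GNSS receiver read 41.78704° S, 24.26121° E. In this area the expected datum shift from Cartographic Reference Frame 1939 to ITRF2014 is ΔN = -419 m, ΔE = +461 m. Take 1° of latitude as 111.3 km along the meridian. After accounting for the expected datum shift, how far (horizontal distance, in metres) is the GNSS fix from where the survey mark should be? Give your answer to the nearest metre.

42 m

Observed coordinate differences: Δφ = -0.00404°, Δλ = +0.00521°.
Converting to metres (1° lat = 111300 m, cos φ = 0.745674): observed ΔN = -449.7 m, observed ΔE = 432.4 m.
Subtracting the expected shift leaves a residual of -449.7 − (-419) = -30.7 m north and 432.4 − (461) = -28.6 m east.
Residual distance = √((-30.7)² + (-28.6)²) = 41.9 m.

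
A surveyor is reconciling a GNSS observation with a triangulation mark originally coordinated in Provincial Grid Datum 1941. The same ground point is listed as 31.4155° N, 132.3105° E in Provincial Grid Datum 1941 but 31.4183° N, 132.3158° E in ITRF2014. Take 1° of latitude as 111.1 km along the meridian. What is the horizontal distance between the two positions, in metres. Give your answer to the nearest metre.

Δφ = 31.4183° − 31.4155° = +0.0028°; Δλ = 132.3158° − 132.3105° = +0.0053°.
ΔN = Δφ × 111100 = 311.1 m; ΔE = Δλ × 111100 × cos(31.4155°) = +0.0053 × 111100 × 0.853410 = 502.5 m.
Distance = √(ΔE² + ΔN²) = √(502.5² + 311.1²) = 591.0 m.

591 m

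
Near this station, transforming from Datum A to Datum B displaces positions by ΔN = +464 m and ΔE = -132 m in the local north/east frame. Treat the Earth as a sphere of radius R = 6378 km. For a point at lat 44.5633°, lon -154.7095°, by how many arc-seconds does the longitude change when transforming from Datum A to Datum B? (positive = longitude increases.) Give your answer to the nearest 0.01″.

Δλ = -5.99″

At latitude 44.5633°, cos φ = 0.712476.
One radian of longitude at latitude φ spans R cos φ, so Δλ = ΔE / (R cos φ) = -132.0 / (6378000 × 0.712476) = -2.9048e-05 rad = -5.992″.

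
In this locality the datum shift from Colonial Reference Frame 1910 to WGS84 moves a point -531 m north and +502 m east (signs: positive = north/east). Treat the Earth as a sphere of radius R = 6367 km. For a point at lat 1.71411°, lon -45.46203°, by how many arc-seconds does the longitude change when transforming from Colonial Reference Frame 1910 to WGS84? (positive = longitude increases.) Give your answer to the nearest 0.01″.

At latitude 1.71411°, cos φ = 0.999553.
One radian of longitude at latitude φ spans R cos φ, so Δλ = ΔE / (R cos φ) = 502.0 / (6367000 × 0.999553) = 7.8879e-05 rad = 16.270″.

Δλ = 16.27″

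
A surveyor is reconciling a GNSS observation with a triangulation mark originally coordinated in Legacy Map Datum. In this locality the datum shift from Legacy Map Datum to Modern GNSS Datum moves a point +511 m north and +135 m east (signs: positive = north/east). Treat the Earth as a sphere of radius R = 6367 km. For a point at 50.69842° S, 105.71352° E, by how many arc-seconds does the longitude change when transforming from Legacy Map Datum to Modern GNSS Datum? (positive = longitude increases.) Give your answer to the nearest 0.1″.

At latitude -50.69842°, cos φ = 0.633402.
One radian of longitude at latitude φ spans R cos φ, so Δλ = ΔE / (R cos φ) = 135.0 / (6367000 × 0.633402) = 3.3475e-05 rad = 6.905″.

Δλ = 6.9″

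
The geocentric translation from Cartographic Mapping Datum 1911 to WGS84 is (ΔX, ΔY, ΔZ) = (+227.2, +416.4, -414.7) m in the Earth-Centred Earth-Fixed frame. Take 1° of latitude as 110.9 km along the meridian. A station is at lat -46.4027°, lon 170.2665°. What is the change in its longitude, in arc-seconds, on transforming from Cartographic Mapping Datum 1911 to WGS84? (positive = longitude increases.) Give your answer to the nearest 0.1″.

Δλ = -21.1″

sin φ = -0.724204, cos φ = 0.689585, sin λ = 0.169066, cos λ = -0.985605.
East component: ΔE = −sin λ·ΔX + cos λ·ΔY = −(0.169066)(227.2) + (-0.985605)(416.4) = -448.82 m.
1° of latitude spans 110900 m; at latitude φ, 1° of longitude spans that × cos φ = 76475.0 m, so Δλ = -448.82 / 76475.0 × 3600 = -21.128″.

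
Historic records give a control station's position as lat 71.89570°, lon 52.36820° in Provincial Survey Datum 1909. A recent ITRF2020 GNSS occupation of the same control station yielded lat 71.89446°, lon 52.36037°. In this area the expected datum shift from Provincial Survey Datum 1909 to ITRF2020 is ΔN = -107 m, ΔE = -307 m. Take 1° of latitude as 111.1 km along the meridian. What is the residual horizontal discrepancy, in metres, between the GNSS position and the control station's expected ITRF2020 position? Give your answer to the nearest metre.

48 m

Observed coordinate differences: Δφ = -0.00124°, Δλ = -0.00783°.
Converting to metres (1° lat = 111100 m, cos φ = 0.310748): observed ΔN = -137.8 m, observed ΔE = -270.3 m.
Subtracting the expected shift leaves a residual of -137.8 − (-107) = -30.8 m north and -270.3 − (-307) = 36.7 m east.
Residual distance = √((-30.8)² + 36.7²) = 47.9 m.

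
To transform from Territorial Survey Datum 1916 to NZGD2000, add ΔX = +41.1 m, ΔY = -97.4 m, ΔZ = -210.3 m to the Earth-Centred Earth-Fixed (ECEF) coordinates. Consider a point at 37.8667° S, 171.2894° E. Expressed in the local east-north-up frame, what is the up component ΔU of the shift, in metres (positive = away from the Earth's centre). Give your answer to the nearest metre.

ΔU = 85 m

The local up (radial) axis is (cos φ cos λ, cos φ sin λ, sin φ), giving ΔU = -32.072 − 11.645 + 129.088 = 85.37 m.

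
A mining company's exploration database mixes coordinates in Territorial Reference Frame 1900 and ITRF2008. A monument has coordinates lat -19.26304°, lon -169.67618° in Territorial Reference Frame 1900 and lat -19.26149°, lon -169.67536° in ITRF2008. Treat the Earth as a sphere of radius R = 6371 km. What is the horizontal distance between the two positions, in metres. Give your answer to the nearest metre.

Δφ = -19.26149° − -19.26304° = +0.00155°; Δλ = -169.67536° − -169.67618° = +0.00082°.
1° along a meridian = πR/180 = 111195 m.
ΔN = Δφ × 111195 = 172.4 m; ΔE = Δλ × 111195 × cos(-19.26304°) = +0.00082 × 111195 × 0.944014 = 86.1 m.
Distance = √(ΔE² + ΔN²) = √(86.1² + 172.4²) = 192.7 m.

193 m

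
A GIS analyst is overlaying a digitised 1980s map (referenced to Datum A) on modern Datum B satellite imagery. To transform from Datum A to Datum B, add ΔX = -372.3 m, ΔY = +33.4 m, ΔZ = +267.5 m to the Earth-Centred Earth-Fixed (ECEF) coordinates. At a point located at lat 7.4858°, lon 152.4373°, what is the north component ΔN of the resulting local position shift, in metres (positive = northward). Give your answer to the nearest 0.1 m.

ΔN = 220.2 m

At φ = 7.4858°, λ = 152.4373°: sin φ = 0.130280, cos φ = 0.991477, sin λ = 0.462719, cos λ = -0.886505.
ΔN = −sin φ cos λ·ΔX − sin φ sin λ·ΔY + cos φ·ΔZ = −(0.130280)(-0.886505)(-372.3) − (0.130280)(0.462719)(33.4) + (0.991477)(267.5) = 220.21 m.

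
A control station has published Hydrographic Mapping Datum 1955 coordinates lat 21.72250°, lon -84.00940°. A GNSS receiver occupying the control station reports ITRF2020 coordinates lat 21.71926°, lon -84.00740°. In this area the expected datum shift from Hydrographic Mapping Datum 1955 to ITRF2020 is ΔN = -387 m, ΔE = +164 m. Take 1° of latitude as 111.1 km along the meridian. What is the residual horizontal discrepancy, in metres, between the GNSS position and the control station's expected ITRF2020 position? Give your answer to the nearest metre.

50 m

Observed coordinate differences: Δφ = -0.00324°, Δλ = +0.00200°.
Converting to metres (1° lat = 111100 m, cos φ = 0.928987): observed ΔN = -360.0 m, observed ΔE = 206.4 m.
Subtracting the expected shift leaves a residual of -360.0 − (-387) = 27.0 m north and 206.4 − (164) = 42.4 m east.
Residual distance = √(27.0² + 42.4²) = 50.3 m.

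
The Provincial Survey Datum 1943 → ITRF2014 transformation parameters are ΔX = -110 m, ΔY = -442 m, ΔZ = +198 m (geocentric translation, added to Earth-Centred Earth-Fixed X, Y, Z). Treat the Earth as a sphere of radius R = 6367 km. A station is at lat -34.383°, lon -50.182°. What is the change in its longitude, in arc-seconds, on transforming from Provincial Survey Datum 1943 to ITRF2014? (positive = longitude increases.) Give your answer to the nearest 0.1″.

sin φ = -0.564722, cos φ = 0.825281, sin λ = -0.768082, cos λ = 0.640351.
East component: ΔE = −sin λ·ΔX + cos λ·ΔY = −(-0.768082)(-110) + (0.640351)(-442) = -367.52 m.
1° of latitude spans πR/180 = 111125 m; at latitude φ, 1° of longitude spans that × cos φ = 91709.5 m, so Δλ = -367.52 / 91709.5 × 3600 = -14.427″.

Δλ = -14.4″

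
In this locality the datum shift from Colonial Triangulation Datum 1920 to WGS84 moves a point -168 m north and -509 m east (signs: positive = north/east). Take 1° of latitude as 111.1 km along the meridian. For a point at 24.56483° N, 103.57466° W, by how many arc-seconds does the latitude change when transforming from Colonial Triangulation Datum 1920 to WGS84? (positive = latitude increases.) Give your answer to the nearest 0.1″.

Δφ = -5.4″

1° of latitude = 111.1 km, so Δφ = -168.0 / 111100 = -0.0015122° = -5.444″.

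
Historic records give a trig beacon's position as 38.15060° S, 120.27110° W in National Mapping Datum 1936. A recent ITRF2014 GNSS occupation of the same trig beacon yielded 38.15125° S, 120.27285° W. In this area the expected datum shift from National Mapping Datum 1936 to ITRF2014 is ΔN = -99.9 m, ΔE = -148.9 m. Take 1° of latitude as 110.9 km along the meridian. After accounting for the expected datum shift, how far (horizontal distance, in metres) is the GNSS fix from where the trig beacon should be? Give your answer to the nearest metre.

28 m

Observed coordinate differences: Δφ = -0.00065°, Δλ = -0.00175°.
Converting to metres (1° lat = 110900 m, cos φ = 0.786390): observed ΔN = -72.1 m, observed ΔE = -152.6 m.
Subtracting the expected shift leaves a residual of -72.1 − (-99.9) = 27.8 m north and -152.6 − (-148.9) = -3.7 m east.
Residual distance = √(27.8² + (-3.7)²) = 28.1 m.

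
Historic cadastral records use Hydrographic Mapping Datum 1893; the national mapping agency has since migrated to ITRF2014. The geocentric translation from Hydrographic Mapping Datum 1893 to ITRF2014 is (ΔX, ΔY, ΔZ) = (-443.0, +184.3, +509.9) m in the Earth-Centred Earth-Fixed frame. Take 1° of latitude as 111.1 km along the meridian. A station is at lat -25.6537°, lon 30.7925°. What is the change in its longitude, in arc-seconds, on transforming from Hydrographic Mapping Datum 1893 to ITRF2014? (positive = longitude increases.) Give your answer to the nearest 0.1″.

Δλ = 13.8″

sin φ = -0.432931, cos φ = 0.901427, sin λ = 0.511930, cos λ = 0.859027.
East component: ΔE = −sin λ·ΔX + cos λ·ΔY = −(0.511930)(-443.0) + (0.859027)(184.3) = 385.10 m.
1° of latitude spans 111100 m; at latitude φ, 1° of longitude spans that × cos φ = 100148.6 m, so Δλ = 385.10 / 100148.6 × 3600 = 13.843″.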